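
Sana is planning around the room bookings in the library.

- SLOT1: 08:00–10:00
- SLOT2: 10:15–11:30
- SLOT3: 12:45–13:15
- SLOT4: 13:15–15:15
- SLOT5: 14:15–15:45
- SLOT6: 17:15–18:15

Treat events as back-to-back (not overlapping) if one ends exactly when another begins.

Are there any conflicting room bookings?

Two intervals overlap when each starts before the other ends.
Sorted by start: SLOT1, SLOT2, SLOT3, SLOT4, SLOT5, SLOT6.
SLOT2 starts after SLOT1 ends; SLOT1 is clear from here.
SLOT3 starts after SLOT2 ends; SLOT2 is clear from here.
SLOT4 starts exactly when SLOT3 ends (back-to-back, no overlap); SLOT3 is clear from here.
SLOT5 starts before SLOT4 ends → SLOT4 and SLOT5 overlap.
That's a conflict, so the schedule is not conflict-free.

Yes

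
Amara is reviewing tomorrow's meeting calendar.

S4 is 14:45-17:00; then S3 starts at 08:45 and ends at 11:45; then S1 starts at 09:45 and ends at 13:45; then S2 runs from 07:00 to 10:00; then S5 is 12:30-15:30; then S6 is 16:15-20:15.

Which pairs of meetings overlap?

Sorted by start: S2, S3, S1, S5, S4, S6.
S3 starts before S2 ends → S2 and S3 overlap.
S1 starts before S2 ends → S2 and S1 overlap.
S5 starts after S2 ends — done with S2.
S1 starts before S3 ends → S3 and S1 overlap.
S5 starts after S3 ends — done with S3.
S5 starts before S1 ends → S1 and S5 overlap.
S4 starts after S1 ends — done with S1.
S4 starts before S5 ends → S5 and S4 overlap.
S6 starts after S5 ends.
S6 starts before S4 ends → S4 and S6 overlap.

S1 & S2, S1 & S3, S1 & S5, S2 & S3, S4 & S5, S4 & S6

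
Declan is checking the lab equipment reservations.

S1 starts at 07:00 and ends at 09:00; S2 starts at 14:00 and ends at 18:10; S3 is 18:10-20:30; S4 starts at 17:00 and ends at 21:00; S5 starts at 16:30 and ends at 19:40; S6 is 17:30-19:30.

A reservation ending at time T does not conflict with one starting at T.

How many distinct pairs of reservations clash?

Two intervals overlap when each starts before the other ends.
Sorted by start: S1, S2, S5, S4, S6, S3.
S2 starts after S1 ends; S1 is clear from here.
S5 starts before S2 ends → S2 and S5 overlap.
S4 starts before S2 ends → S2 and S4 overlap.
S6 starts before S2 ends → S2 and S6 overlap.
S3 starts exactly when S2 ends (back-to-back, no overlap).
S4 starts before S5 ends → S5 and S4 overlap.
S6 starts before S5 ends → S5 and S6 overlap.
S3 starts before S5 ends → S5 and S3 overlap.
S6 starts before S4 ends → S4 and S6 overlap.
S3 starts before S4 ends → S4 and S3 overlap.
S3 starts before S6 ends → S6 and S3 overlap.
Overlapping pairs: S2 & S4, S2 & S5, S2 & S6, S3 & S4, S3 & S5, S3 & S6, S4 & S5, S4 & S6, S5 & S6 — 9 in total.

9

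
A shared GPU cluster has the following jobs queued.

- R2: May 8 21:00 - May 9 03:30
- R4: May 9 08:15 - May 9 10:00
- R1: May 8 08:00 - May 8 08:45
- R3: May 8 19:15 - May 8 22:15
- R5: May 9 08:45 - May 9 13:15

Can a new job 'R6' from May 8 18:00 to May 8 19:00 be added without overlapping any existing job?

Yes — the slot is free

R1: ends May 8 08:45 at or before R6 starts May 8 18:00 → clear.
R3: starts May 8 19:15 at or after R6 ends May 8 19:00 → clear.
R2: starts May 8 21:00 at or after R6 ends May 8 19:00 → clear.
R4: starts May 9 08:15 at or after R6 ends May 8 19:00 → clear.
R5: starts May 9 08:45 at or after R6 ends May 8 19:00 → clear.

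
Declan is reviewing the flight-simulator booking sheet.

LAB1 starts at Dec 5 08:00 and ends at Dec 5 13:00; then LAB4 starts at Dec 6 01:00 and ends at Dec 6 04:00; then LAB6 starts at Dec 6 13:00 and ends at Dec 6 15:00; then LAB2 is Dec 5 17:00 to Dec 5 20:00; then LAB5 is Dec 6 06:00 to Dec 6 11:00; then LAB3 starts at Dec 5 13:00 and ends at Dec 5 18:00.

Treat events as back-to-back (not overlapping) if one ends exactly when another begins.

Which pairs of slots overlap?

Two intervals overlap when each starts before the other ends.
Sorted by start: LAB1, LAB3, LAB2, LAB4, LAB5, LAB6.
LAB3 starts exactly when LAB1 ends (back-to-back, no overlap) — done with LAB1.
LAB2 starts before LAB3 ends → LAB3 and LAB2 overlap.
LAB4 starts after LAB3 ends — done with LAB3.
LAB4 starts after LAB2 ends — done with LAB2.
LAB5 starts after LAB4 ends — done with LAB4.
LAB6 starts after LAB5 ends.

LAB2 & LAB3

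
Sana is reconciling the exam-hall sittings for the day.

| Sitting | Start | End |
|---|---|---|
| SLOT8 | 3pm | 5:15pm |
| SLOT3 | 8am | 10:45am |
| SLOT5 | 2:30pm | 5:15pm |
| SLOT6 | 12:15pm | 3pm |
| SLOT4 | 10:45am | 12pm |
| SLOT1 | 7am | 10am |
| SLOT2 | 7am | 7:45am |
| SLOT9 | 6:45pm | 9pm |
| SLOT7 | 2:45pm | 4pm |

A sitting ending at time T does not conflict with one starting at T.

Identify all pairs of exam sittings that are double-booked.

SLOT1 & SLOT2, SLOT1 & SLOT3, SLOT5 & SLOT6, SLOT5 & SLOT7, SLOT5 & SLOT8, SLOT6 & SLOT7, SLOT7 & SLOT8

Check each pair: they overlap iff neither finishes before the other starts.
Sorted by start: SLOT1, SLOT2, SLOT3, SLOT4, SLOT6, SLOT5, SLOT7, SLOT8, SLOT9.
SLOT2 starts before SLOT1 ends → SLOT1 and SLOT2 overlap.
SLOT3 starts before SLOT1 ends → SLOT1 and SLOT3 overlap.
SLOT4 starts after SLOT1 ends, so SLOT1 has no further overlaps.
SLOT3 starts after SLOT2 ends, so SLOT2 has no further overlaps.
SLOT4 starts exactly when SLOT3 ends (back-to-back, no overlap), so SLOT3 has no further overlaps.
SLOT6 starts after SLOT4 ends, so SLOT4 has no further overlaps.
SLOT5 starts before SLOT6 ends → SLOT6 and SLOT5 overlap.
SLOT7 starts before SLOT6 ends → SLOT6 and SLOT7 overlap.
SLOT8 starts exactly when SLOT6 ends (back-to-back, no overlap), so SLOT6 has no further overlaps.
SLOT7 starts before SLOT5 ends → SLOT5 and SLOT7 overlap.
SLOT8 starts before SLOT5 ends → SLOT5 and SLOT8 overlap.
SLOT9 starts after SLOT5 ends.
SLOT8 starts before SLOT7 ends → SLOT7 and SLOT8 overlap.
SLOT9 starts after SLOT7 ends.
SLOT9 starts after SLOT8 ends.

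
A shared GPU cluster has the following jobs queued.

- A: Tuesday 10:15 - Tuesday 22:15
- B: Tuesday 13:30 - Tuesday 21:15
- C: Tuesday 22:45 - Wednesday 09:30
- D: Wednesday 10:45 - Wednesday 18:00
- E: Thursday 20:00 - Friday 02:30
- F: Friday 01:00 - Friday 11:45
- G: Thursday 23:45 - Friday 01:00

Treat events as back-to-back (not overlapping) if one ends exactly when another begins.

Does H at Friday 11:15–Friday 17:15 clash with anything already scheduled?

A: ends Tuesday 22:15 at or before H starts Friday 11:15 → clear.
B: ends Tuesday 21:15 at or before H starts Friday 11:15 → clear.
C: ends Wednesday 09:30 at or before H starts Friday 11:15 → clear.
D: ends Wednesday 18:00 at or before H starts Friday 11:15 → clear.
E: ends Friday 02:30 at or before H starts Friday 11:15 → clear.
G: ends Friday 01:00 at or before H starts Friday 11:15 → clear.
F: starts Friday 01:00 before H ends Friday 17:15, and ends Friday 11:45 after H starts Friday 11:15 → overlap.
H overlaps F.

Yes — it overlaps F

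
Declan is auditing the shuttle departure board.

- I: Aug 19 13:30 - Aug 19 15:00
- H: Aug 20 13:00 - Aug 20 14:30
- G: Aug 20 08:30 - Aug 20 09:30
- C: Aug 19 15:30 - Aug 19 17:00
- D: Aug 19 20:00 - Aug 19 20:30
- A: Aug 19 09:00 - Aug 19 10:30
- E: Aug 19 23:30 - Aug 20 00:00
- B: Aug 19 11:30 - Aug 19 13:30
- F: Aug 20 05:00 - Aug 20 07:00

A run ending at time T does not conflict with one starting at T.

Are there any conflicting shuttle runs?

No

Sorted by start: A, B, I, C, D, E, F, G, H.
B starts after A ends, so nothing later overlaps A either.
I starts exactly when B ends (back-to-back, no overlap), so nothing later overlaps B either.
C starts after I ends, so nothing later overlaps I either.
D starts after C ends, so nothing later overlaps C either.
E starts after D ends, so nothing later overlaps D either.
F starts after E ends, so nothing later overlaps E either.
G starts after F ends, so nothing later overlaps F either.
H starts after G ends.
Every pair is clear; the schedule has no overlaps.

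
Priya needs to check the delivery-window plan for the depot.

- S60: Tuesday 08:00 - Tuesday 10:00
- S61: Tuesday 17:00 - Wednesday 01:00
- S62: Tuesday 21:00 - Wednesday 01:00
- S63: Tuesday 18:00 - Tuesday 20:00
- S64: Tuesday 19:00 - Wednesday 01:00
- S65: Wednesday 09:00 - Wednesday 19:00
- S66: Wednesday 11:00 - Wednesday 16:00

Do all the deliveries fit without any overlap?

Sorted by start: S60, S61, S63, S64, S62, S65, S66.
S61 starts after S60 ends, so S60 has no further overlaps.
S63 starts before S61 ends → S61 and S63 overlap.
That's a conflict, so the schedule is not conflict-free.

No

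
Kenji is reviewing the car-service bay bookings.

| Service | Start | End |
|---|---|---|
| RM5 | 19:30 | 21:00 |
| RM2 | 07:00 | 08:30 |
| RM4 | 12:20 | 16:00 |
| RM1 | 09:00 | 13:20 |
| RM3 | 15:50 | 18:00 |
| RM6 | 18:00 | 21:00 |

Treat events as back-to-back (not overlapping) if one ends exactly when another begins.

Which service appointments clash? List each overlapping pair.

Sorted by start: RM2, RM1, RM4, RM3, RM6, RM5.
RM1 starts after RM2 ends, so RM2 has no further overlaps.
RM4 starts before RM1 ends → RM1 and RM4 overlap.
RM3 starts after RM1 ends, so RM1 has no further overlaps.
RM3 starts before RM4 ends → RM4 and RM3 overlap.
RM6 starts after RM4 ends, so RM4 has no further overlaps.
RM6 starts exactly when RM3 ends (back-to-back, no overlap), so RM3 has no further overlaps.
RM5 starts before RM6 ends → RM6 and RM5 overlap.

RM1 & RM4, RM3 & RM4, RM5 & RM6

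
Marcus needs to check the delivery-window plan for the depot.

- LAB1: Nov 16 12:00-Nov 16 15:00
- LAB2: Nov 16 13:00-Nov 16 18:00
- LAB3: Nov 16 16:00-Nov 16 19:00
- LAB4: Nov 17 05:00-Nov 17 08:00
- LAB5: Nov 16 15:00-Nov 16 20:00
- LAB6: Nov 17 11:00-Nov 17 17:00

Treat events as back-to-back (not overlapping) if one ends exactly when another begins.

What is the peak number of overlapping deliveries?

Walk through starts and ends in time order (an end at T is processed before a start at T):
Nov 16 12:00 start LAB1 → 1
Nov 16 13:00 start LAB2 → 2
Nov 16 15:00 end LAB1 → 1
Nov 16 15:00 start LAB5 → 2
Nov 16 16:00 start LAB3 → 3
Nov 16 18:00 end LAB2 → 2
Nov 16 19:00 end LAB3 → 1
Nov 16 20:00 end LAB5 → 0
Nov 17 05:00 start LAB4 → 1
Nov 17 08:00 end LAB4 → 0
Nov 17 11:00 start LAB6 → 1
Nov 17 17:00 end LAB6 → 0
Peak is 3, at Nov 16 16:00 (LAB2, LAB3, LAB5).

3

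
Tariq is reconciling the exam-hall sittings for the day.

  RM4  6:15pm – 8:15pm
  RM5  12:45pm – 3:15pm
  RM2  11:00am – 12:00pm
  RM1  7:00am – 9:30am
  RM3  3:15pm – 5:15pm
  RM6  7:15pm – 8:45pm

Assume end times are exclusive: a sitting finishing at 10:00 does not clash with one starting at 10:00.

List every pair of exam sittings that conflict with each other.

RM4 & RM6

Sorted by start: RM1, RM2, RM5, RM3, RM4, RM6.
RM2 starts after RM1 ends, so RM1 has no further overlaps.
RM5 starts after RM2 ends, so RM2 has no further overlaps.
RM3 starts exactly when RM5 ends (back-to-back, no overlap), so RM5 has no further overlaps.
RM4 starts after RM3 ends, so RM3 has no further overlaps.
RM6 starts before RM4 ends → RM4 and RM6 overlap.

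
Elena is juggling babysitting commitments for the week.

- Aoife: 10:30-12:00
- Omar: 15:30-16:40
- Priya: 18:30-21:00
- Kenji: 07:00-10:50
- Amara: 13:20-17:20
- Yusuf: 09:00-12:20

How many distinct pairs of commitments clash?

4

Sorted by start: Kenji, Yusuf, Aoife, Amara, Omar, Priya.
Yusuf starts before Kenji ends → Kenji and Yusuf overlap.
Aoife starts before Kenji ends → Kenji and Aoife overlap.
Amara starts after Kenji ends; Kenji is clear from here.
Aoife starts before Yusuf ends → Yusuf and Aoife overlap.
Amara starts after Yusuf ends; Yusuf is clear from here.
Amara starts after Aoife ends; Aoife is clear from here.
Omar starts before Amara ends → Amara and Omar overlap.
Priya starts after Amara ends.
Priya starts after Omar ends.
Overlapping pairs: Amara & Omar, Aoife & Kenji, Aoife & Yusuf, Kenji & Yusuf — 4 in total.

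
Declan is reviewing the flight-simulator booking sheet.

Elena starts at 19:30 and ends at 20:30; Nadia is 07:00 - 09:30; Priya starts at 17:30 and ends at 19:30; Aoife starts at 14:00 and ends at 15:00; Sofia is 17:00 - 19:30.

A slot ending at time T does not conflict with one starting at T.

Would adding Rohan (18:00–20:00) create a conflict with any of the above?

Nadia: ends 09:30 at or before Rohan starts 18:00 → clear.
Aoife: ends 15:00 at or before Rohan starts 18:00 → clear.
Sofia: starts 17:00 before Rohan ends 20:00, and ends 19:30 after Rohan starts 18:00 → overlap.
Priya: starts 17:30 before Rohan ends 20:00, and ends 19:30 after Rohan starts 18:00 → overlap.
Elena: starts 19:30 before Rohan ends 20:00, and ends 20:30 after Rohan starts 18:00 → overlap.
Rohan overlaps Elena, Sofia, Priya.

Yes — it overlaps Elena, Priya, Sofia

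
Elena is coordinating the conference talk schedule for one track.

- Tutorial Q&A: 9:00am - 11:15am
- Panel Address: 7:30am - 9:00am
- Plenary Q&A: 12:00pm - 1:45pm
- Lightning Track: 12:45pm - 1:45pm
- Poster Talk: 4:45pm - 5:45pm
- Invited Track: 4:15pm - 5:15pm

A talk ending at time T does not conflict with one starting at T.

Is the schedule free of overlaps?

Sorted by start: Panel Address, Tutorial Q&A, Plenary Q&A, Lightning Track, Invited Track, Poster Talk.
Tutorial Q&A starts exactly when Panel Address ends (back-to-back, no overlap), so Panel Address has no further overlaps.
Plenary Q&A starts after Tutorial Q&A ends, so Tutorial Q&A has no further overlaps.
Lightning Track starts before Plenary Q&A ends → Plenary Q&A and Lightning Track overlap.
That's a conflict, so the schedule is not conflict-free.

No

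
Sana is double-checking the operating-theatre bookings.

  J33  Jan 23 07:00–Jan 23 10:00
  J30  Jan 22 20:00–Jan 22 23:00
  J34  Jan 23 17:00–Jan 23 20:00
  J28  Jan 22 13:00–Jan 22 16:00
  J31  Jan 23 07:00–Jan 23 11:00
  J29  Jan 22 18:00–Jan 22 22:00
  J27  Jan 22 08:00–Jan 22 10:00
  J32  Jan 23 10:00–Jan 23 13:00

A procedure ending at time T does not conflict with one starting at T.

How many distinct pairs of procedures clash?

3

Sorted by start: J27, J28, J29, J30, J31, J33, J32, J34.
J28 starts after J27 ends — done with J27.
J29 starts after J28 ends — done with J28.
J30 starts before J29 ends → J29 and J30 overlap.
J31 starts after J29 ends — done with J29.
J31 starts after J30 ends — done with J30.
J33 starts before J31 ends → J31 and J33 overlap.
J32 starts before J31 ends → J31 and J32 overlap.
J34 starts after J31 ends.
J32 starts exactly when J33 ends (back-to-back, no overlap) — done with J33.
J34 starts after J32 ends.
Overlapping pairs: J29 & J30, J31 & J32, J31 & J33 — 3 in total.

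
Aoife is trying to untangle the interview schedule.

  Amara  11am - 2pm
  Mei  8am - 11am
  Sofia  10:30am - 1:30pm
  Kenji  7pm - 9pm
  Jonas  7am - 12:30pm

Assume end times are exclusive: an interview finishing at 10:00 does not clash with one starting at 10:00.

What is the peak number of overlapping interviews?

3

Walk through starts and ends in time order (an end at T is processed before a start at T):
7am start Jonas → 1
8am start Mei → 2
10:30am start Sofia → 3
11am end Mei → 2
11am start Amara → 3
12:30pm end Jonas → 2
1:30pm end Sofia → 1
2pm end Amara → 0
7pm start Kenji → 1
9pm end Kenji → 0
Peak is 3, at 10:30am (Jonas, Mei, Sofia).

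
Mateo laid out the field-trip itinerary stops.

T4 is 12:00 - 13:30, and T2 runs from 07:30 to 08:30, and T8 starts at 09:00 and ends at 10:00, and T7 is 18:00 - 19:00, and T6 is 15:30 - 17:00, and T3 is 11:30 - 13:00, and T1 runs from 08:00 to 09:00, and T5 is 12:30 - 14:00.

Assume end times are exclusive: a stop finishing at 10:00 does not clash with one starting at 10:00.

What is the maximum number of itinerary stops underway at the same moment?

Sort all start/end points and keep a running count:
07:30 start T2 → 1
08:00 start T1 → 2
08:30 end T2 → 1
09:00 end T1 → 0
09:00 start T8 → 1
10:00 end T8 → 0
11:30 start T3 → 1
12:00 start T4 → 2
12:30 start T5 → 3
13:00 end T3 → 2
13:30 end T4 → 1
14:00 end T5 → 0
15:30 start T6 → 1
17:00 end T6 → 0
18:00 start T7 → 1
19:00 end T7 → 0
Peak is 3, at 12:30 (T3, T4, T5).

3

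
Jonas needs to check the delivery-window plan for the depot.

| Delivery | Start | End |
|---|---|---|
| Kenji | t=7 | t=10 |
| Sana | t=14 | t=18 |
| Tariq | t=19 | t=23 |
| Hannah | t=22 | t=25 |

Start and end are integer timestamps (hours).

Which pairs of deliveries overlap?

Hannah & Tariq

Sorted by start: Kenji, Sana, Tariq, Hannah.
Sana starts after Kenji ends, so Kenji has no further overlaps.
Tariq starts after Sana ends, so Sana has no further overlaps.
Hannah starts before Tariq ends → Tariq and Hannah overlap.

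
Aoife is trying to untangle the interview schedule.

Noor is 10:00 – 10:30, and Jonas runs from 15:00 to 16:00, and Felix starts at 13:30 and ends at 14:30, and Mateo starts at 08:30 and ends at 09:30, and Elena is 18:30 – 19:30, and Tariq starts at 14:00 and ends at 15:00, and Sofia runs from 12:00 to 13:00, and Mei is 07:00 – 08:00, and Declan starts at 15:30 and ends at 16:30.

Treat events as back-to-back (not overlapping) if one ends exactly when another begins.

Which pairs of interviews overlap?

Declan & Jonas, Felix & Tariq

Sorted by start: Mei, Mateo, Noor, Sofia, Felix, Tariq, Jonas, Declan, Elena.
Mateo starts after Mei ends — done with Mei.
Noor starts after Mateo ends — done with Mateo.
Sofia starts after Noor ends — done with Noor.
Felix starts after Sofia ends — done with Sofia.
Tariq starts before Felix ends → Felix and Tariq overlap.
Jonas starts after Felix ends — done with Felix.
Jonas starts exactly when Tariq ends (back-to-back, no overlap) — done with Tariq.
Declan starts before Jonas ends → Jonas and Declan overlap.
Elena starts after Jonas ends.
Elena starts after Declan ends.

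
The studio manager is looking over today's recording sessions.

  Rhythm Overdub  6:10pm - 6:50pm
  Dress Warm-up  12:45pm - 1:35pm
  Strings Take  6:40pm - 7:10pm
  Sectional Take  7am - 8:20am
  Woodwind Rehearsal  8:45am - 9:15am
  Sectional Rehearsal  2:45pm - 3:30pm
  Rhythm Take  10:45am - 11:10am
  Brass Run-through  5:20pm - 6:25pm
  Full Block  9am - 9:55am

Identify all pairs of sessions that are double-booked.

Brass Run-through & Rhythm Overdub, Full Block & Woodwind Rehearsal, Rhythm Overdub & Strings Take

Sorted by start: Sectional Take, Woodwind Rehearsal, Full Block, Rhythm Take, Dress Warm-up, Sectional Rehearsal, Brass Run-through, Rhythm Overdub, Strings Take.
Woodwind Rehearsal starts after Sectional Take ends — done with Sectional Take.
Full Block starts before Woodwind Rehearsal ends → Woodwind Rehearsal and Full Block overlap.
Rhythm Take starts after Woodwind Rehearsal ends — done with Woodwind Rehearsal.
Rhythm Take starts after Full Block ends — done with Full Block.
Dress Warm-up starts after Rhythm Take ends — done with Rhythm Take.
Sectional Rehearsal starts after Dress Warm-up ends — done with Dress Warm-up.
Brass Run-through starts after Sectional Rehearsal ends — done with Sectional Rehearsal.
Rhythm Overdub starts before Brass Run-through ends → Brass Run-through and Rhythm Overdub overlap.
Strings Take starts after Brass Run-through ends.
Strings Take starts before Rhythm Overdub ends → Rhythm Overdub and Strings Take overlap.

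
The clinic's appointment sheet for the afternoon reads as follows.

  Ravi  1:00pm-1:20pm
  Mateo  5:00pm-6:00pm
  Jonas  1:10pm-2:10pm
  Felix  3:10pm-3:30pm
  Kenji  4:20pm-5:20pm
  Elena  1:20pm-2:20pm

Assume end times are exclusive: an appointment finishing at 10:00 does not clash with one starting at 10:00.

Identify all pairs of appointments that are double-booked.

Sorted by start: Ravi, Jonas, Elena, Felix, Kenji, Mateo.
Jonas starts before Ravi ends → Ravi and Jonas overlap.
Elena starts exactly when Ravi ends (back-to-back, no overlap), so Ravi has no further overlaps.
Elena starts before Jonas ends → Jonas and Elena overlap.
Felix starts after Jonas ends, so Jonas has no further overlaps.
Felix starts after Elena ends, so Elena has no further overlaps.
Kenji starts after Felix ends, so Felix has no further overlaps.
Mateo starts before Kenji ends → Kenji and Mateo overlap.

Elena & Jonas, Jonas & Ravi, Kenji & Mateo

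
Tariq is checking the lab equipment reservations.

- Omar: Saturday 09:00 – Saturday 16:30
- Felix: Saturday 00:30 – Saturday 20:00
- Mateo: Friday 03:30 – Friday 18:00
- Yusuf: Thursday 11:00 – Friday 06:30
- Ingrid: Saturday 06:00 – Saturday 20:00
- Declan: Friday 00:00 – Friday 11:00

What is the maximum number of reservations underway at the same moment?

3

Walk through starts and ends in time order (an end at T is processed before a start at T):
Thursday 11:00 start Yusuf → 1
Friday 00:00 start Declan → 2
Friday 03:30 start Mateo → 3
Friday 06:30 end Yusuf → 2
Friday 11:00 end Declan → 1
Friday 18:00 end Mateo → 0
Saturday 00:30 start Felix → 1
Saturday 06:00 start Ingrid → 2
Saturday 09:00 start Omar → 3
Saturday 16:30 end Omar → 2
Saturday 20:00 end Felix → 1
Saturday 20:00 end Ingrid → 0
Peak is 3, at Friday 03:30 (Declan, Mateo, Yusuf).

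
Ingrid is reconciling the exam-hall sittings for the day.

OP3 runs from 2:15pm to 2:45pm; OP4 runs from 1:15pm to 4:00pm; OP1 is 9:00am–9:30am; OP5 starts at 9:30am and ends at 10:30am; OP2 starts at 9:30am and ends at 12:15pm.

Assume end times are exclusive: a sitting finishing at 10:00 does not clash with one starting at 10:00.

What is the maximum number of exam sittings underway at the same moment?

Sweep the timeline, counting +1 at each start and −1 at each end (ends before starts at a tie):
9:00am start OP1 → 1
9:30am end OP1 → 0
9:30am start OP2 → 1
9:30am start OP5 → 2
10:30am end OP5 → 1
12:15pm end OP2 → 0
1:15pm start OP4 → 1
2:15pm start OP3 → 2
2:45pm end OP3 → 1
4:00pm end OP4 → 0
Peak is 2, at 9:30am (OP2, OP5).

2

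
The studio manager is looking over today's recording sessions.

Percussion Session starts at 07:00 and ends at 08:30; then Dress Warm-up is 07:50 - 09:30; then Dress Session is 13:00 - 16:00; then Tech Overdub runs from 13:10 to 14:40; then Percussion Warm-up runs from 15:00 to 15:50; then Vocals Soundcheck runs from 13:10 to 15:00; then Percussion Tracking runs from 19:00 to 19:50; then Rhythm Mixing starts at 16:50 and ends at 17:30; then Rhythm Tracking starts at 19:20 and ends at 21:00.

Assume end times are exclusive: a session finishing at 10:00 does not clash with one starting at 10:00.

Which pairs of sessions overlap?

Dress Session & Percussion Warm-up, Dress Session & Tech Overdub, Dress Session & Vocals Soundcheck, Dress Warm-up & Percussion Session, Percussion Tracking & Rhythm Tracking, Tech Overdub & Vocals Soundcheck

Sorted by start: Percussion Session, Dress Warm-up, Dress Session, Tech Overdub, Vocals Soundcheck, Percussion Warm-up, Rhythm Mixing, Percussion Tracking, Rhythm Tracking.
Dress Warm-up starts before Percussion Session ends → Percussion Session and Dress Warm-up overlap.
Dress Session starts after Percussion Session ends — done with Percussion Session.
Dress Session starts after Dress Warm-up ends — done with Dress Warm-up.
Tech Overdub starts before Dress Session ends → Dress Session and Tech Overdub overlap.
Vocals Soundcheck starts before Dress Session ends → Dress Session and Vocals Soundcheck overlap.
Percussion Warm-up starts before Dress Session ends → Dress Session and Percussion Warm-up overlap.
Rhythm Mixing starts after Dress Session ends — done with Dress Session.
Vocals Soundcheck starts before Tech Overdub ends → Tech Overdub and Vocals Soundcheck overlap.
Percussion Warm-up starts after Tech Overdub ends — done with Tech Overdub.
Percussion Warm-up starts exactly when Vocals Soundcheck ends (back-to-back, no overlap) — done with Vocals Soundcheck.
Rhythm Mixing starts after Percussion Warm-up ends — done with Percussion Warm-up.
Percussion Tracking starts after Rhythm Mixing ends — done with Rhythm Mixing.
Rhythm Tracking starts before Percussion Tracking ends → Percussion Tracking and Rhythm Tracking overlap.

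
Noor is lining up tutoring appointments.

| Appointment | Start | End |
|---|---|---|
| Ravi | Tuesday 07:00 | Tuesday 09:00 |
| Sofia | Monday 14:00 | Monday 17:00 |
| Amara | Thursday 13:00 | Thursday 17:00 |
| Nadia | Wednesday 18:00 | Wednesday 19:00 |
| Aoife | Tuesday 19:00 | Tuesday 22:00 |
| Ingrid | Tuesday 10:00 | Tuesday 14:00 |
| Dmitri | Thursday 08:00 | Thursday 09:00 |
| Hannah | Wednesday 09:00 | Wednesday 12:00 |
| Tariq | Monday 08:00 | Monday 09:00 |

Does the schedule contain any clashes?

Sorted by start: Tariq, Sofia, Ravi, Ingrid, Aoife, Hannah, Nadia, Dmitri, Amara.
Sofia starts after Tariq ends; Tariq is clear from here.
Ravi starts after Sofia ends; Sofia is clear from here.
Ingrid starts after Ravi ends; Ravi is clear from here.
Aoife starts after Ingrid ends; Ingrid is clear from here.
Hannah starts after Aoife ends; Aoife is clear from here.
Nadia starts after Hannah ends; Hannah is clear from here.
Dmitri starts after Nadia ends; Nadia is clear from here.
Amara starts after Dmitri ends.
Every pair is clear; the schedule has no overlaps.

No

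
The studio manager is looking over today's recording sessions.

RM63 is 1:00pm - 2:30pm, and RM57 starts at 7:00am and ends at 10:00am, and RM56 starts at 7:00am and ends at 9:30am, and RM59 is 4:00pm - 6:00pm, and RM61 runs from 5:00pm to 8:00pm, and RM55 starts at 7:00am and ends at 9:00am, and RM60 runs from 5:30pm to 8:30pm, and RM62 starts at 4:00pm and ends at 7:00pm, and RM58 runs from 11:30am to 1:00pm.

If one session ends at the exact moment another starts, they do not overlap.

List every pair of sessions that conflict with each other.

Sorted by start: RM55, RM56, RM57, RM58, RM63, RM59, RM62, RM61, RM60.
RM56 starts before RM55 ends → RM55 and RM56 overlap.
RM57 starts before RM55 ends → RM55 and RM57 overlap.
RM58 starts after RM55 ends, so RM55 has no further overlaps.
RM57 starts before RM56 ends → RM56 and RM57 overlap.
RM58 starts after RM56 ends, so RM56 has no further overlaps.
RM58 starts after RM57 ends, so RM57 has no further overlaps.
RM63 starts exactly when RM58 ends (back-to-back, no overlap), so RM58 has no further overlaps.
RM59 starts after RM63 ends, so RM63 has no further overlaps.
RM62 starts before RM59 ends → RM59 and RM62 overlap.
RM61 starts before RM59 ends → RM59 and RM61 overlap.
RM60 starts before RM59 ends → RM59 and RM60 overlap.
RM61 starts before RM62 ends → RM62 and RM61 overlap.
RM60 starts before RM62 ends → RM62 and RM60 overlap.
RM60 starts before RM61 ends → RM61 and RM60 overlap.

RM55 & RM56, RM55 & RM57, RM56 & RM57, RM59 & RM60, RM59 & RM61, RM59 & RM62, RM60 & RM61, RM60 & RM62, RM61 & RM62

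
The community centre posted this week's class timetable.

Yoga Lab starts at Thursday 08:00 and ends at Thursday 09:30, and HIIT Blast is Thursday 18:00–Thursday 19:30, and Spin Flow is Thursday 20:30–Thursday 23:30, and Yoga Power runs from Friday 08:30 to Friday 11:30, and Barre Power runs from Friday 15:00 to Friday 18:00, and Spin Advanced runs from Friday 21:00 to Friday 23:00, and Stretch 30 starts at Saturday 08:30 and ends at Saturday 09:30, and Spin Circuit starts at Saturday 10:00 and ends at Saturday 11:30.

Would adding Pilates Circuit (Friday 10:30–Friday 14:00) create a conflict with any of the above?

Yes — it overlaps Yoga Power

Yoga Lab: ends Thursday 09:30 at or before Pilates Circuit starts Friday 10:30 → clear.
HIIT Blast: ends Thursday 19:30 at or before Pilates Circuit starts Friday 10:30 → clear.
Spin Flow: ends Thursday 23:30 at or before Pilates Circuit starts Friday 10:30 → clear.
Yoga Power: starts Friday 08:30 before Pilates Circuit ends Friday 14:00, and ends Friday 11:30 after Pilates Circuit starts Friday 10:30 → overlap.
Barre Power: starts Friday 15:00 at or after Pilates Circuit ends Friday 14:00 → clear.
Spin Advanced: starts Friday 21:00 at or after Pilates Circuit ends Friday 14:00 → clear.
Stretch 30: starts Saturday 08:30 at or after Pilates Circuit ends Friday 14:00 → clear.
Spin Circuit: starts Saturday 10:00 at or after Pilates Circuit ends Friday 14:00 → clear.
Pilates Circuit overlaps Yoga Power.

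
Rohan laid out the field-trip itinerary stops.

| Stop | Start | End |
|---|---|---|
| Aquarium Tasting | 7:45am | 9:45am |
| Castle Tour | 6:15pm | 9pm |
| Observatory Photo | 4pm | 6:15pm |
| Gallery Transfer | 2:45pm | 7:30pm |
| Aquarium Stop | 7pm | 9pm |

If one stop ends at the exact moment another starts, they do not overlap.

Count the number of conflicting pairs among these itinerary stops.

4

Sorted by start: Aquarium Tasting, Gallery Transfer, Observatory Photo, Castle Tour, Aquarium Stop.
Gallery Transfer starts after Aquarium Tasting ends, so nothing later overlaps Aquarium Tasting either.
Observatory Photo starts before Gallery Transfer ends → Gallery Transfer and Observatory Photo overlap.
Castle Tour starts before Gallery Transfer ends → Gallery Transfer and Castle Tour overlap.
Aquarium Stop starts before Gallery Transfer ends → Gallery Transfer and Aquarium Stop overlap.
Castle Tour starts exactly when Observatory Photo ends (back-to-back, no overlap), so nothing later overlaps Observatory Photo either.
Aquarium Stop starts before Castle Tour ends → Castle Tour and Aquarium Stop overlap.
Overlapping pairs: Aquarium Stop & Castle Tour, Aquarium Stop & Gallery Transfer, Castle Tour & Gallery Transfer, Gallery Transfer & Observatory Photo — 4 in total.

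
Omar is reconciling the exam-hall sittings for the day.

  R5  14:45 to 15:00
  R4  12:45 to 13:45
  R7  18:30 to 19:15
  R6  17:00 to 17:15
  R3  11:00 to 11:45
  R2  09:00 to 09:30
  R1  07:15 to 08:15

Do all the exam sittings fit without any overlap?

Sorted by start: R1, R2, R3, R4, R5, R6, R7.
R2 starts after R1 ends, so nothing later overlaps R1 either.
R3 starts after R2 ends, so nothing later overlaps R2 either.
R4 starts after R3 ends, so nothing later overlaps R3 either.
R5 starts after R4 ends, so nothing later overlaps R4 either.
R6 starts after R5 ends, so nothing later overlaps R5 either.
R7 starts after R6 ends.
Every pair is clear; the schedule has no overlaps.

Yes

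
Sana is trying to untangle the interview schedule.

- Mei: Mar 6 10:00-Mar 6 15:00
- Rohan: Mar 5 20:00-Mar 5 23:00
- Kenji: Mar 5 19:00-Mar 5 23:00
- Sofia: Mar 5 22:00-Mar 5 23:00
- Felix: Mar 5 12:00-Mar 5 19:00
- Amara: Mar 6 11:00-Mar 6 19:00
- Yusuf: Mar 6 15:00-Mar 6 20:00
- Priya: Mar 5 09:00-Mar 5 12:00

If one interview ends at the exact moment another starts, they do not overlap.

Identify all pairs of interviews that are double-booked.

Amara & Mei, Amara & Yusuf, Kenji & Rohan, Kenji & Sofia, Rohan & Sofia

Sorted by start: Priya, Felix, Kenji, Rohan, Sofia, Mei, Amara, Yusuf.
Felix starts exactly when Priya ends (back-to-back, no overlap), so Priya has no further overlaps.
Kenji starts exactly when Felix ends (back-to-back, no overlap), so Felix has no further overlaps.
Rohan starts before Kenji ends → Kenji and Rohan overlap.
Sofia starts before Kenji ends → Kenji and Sofia overlap.
Mei starts after Kenji ends, so Kenji has no further overlaps.
Sofia starts before Rohan ends → Rohan and Sofia overlap.
Mei starts after Rohan ends, so Rohan has no further overlaps.
Mei starts after Sofia ends, so Sofia has no further overlaps.
Amara starts before Mei ends → Mei and Amara overlap.
Yusuf starts exactly when Mei ends (back-to-back, no overlap).
Yusuf starts before Amara ends → Amara and Yusuf overlap.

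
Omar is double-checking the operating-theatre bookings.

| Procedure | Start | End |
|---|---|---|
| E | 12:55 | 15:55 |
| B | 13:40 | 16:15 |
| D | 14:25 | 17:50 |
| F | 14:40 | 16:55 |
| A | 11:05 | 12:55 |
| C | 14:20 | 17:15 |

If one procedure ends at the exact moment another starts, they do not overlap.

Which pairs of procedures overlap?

Sorted by start: A, E, B, C, D, F.
E starts exactly when A ends (back-to-back, no overlap); A is clear from here.
B starts before E ends → E and B overlap.
C starts before E ends → E and C overlap.
D starts before E ends → E and D overlap.
F starts before E ends → E and F overlap.
C starts before B ends → B and C overlap.
D starts before B ends → B and D overlap.
F starts before B ends → B and F overlap.
D starts before C ends → C and D overlap.
F starts before C ends → C and F overlap.
F starts before D ends → D and F overlap.

B & C, B & D, B & E, B & F, C & D, C & E, C & F, D & E, D & F, E & F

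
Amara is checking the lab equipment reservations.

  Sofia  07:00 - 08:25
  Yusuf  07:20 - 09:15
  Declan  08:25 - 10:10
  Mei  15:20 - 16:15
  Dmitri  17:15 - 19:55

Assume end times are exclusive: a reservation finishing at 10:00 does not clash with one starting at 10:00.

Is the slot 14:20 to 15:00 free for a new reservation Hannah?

Sofia: ends 08:25 at or before Hannah starts 14:20 → clear.
Yusuf: ends 09:15 at or before Hannah starts 14:20 → clear.
Declan: ends 10:10 at or before Hannah starts 14:20 → clear.
Mei: starts 15:20 at or after Hannah ends 15:00 → clear.
Dmitri: starts 17:15 at or after Hannah ends 15:00 → clear.

Yes — the slot is free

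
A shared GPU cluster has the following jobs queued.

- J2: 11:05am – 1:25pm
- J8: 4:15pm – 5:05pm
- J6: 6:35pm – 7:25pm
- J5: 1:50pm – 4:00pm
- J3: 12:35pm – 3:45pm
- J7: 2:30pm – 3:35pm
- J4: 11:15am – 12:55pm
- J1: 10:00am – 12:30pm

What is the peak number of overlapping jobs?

Walk through starts and ends in time order (an end at T is processed before a start at T):
10:00am start J1 → 1
11:05am start J2 → 2
11:15am start J4 → 3
12:30pm end J1 → 2
12:35pm start J3 → 3
12:55pm end J4 → 2
1:25pm end J2 → 1
1:50pm start J5 → 2
2:30pm start J7 → 3
3:35pm end J7 → 2
3:45pm end J3 → 1
4:00pm end J5 → 0
4:15pm start J8 → 1
5:05pm end J8 → 0
6:35pm start J6 → 1
7:25pm end J6 → 0
Peak is 3, at 11:15am (J1, J2, J4).

3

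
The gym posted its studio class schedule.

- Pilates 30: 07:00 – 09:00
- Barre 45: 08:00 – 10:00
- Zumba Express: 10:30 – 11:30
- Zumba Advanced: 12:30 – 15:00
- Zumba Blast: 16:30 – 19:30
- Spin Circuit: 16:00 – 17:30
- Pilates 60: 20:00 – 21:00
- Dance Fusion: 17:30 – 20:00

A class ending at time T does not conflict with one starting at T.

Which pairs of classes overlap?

Sorted by start: Pilates 30, Barre 45, Zumba Express, Zumba Advanced, Spin Circuit, Zumba Blast, Dance Fusion, Pilates 60.
Barre 45 starts before Pilates 30 ends → Pilates 30 and Barre 45 overlap.
Zumba Express starts after Pilates 30 ends; Pilates 30 is clear from here.
Zumba Express starts after Barre 45 ends; Barre 45 is clear from here.
Zumba Advanced starts after Zumba Express ends; Zumba Express is clear from here.
Spin Circuit starts after Zumba Advanced ends; Zumba Advanced is clear from here.
Zumba Blast starts before Spin Circuit ends → Spin Circuit and Zumba Blast overlap.
Dance Fusion starts exactly when Spin Circuit ends (back-to-back, no overlap); Spin Circuit is clear from here.
Dance Fusion starts before Zumba Blast ends → Zumba Blast and Dance Fusion overlap.
Pilates 60 starts after Zumba Blast ends.
Pilates 60 starts exactly when Dance Fusion ends (back-to-back, no overlap).

Barre 45 & Pilates 30, Dance Fusion & Zumba Blast, Spin Circuit & Zumba Blast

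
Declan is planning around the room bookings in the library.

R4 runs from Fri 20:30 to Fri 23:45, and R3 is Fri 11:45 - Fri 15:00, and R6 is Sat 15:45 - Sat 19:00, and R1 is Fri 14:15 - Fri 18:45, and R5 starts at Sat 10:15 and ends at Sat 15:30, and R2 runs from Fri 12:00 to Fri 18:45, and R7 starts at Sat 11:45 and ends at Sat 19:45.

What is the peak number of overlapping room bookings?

Sweep the timeline, counting +1 at each start and −1 at each end (ends before starts at a tie):
Fri 11:45 start R3 → 1
Fri 12:00 start R2 → 2
Fri 14:15 start R1 → 3
Fri 15:00 end R3 → 2
Fri 18:45 end R1 → 1
Fri 18:45 end R2 → 0
Fri 20:30 start R4 → 1
Fri 23:45 end R4 → 0
Sat 10:15 start R5 → 1
Sat 11:45 start R7 → 2
Sat 15:30 end R5 → 1
Sat 15:45 start R6 → 2
Sat 19:00 end R6 → 1
Sat 19:45 end R7 → 0
Peak is 3, at Fri 14:15 (R1, R2, R3).

3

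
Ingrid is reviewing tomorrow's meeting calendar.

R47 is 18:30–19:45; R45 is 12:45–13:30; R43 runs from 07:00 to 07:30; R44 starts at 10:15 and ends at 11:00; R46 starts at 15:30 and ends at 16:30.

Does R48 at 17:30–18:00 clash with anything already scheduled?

No — it doesn't clash with anything

R43: ends 07:30 at or before R48 starts 17:30 → clear.
R44: ends 11:00 at or before R48 starts 17:30 → clear.
R45: ends 13:30 at or before R48 starts 17:30 → clear.
R46: ends 16:30 at or before R48 starts 17:30 → clear.
R47: starts 18:30 at or after R48 ends 18:00 → clear.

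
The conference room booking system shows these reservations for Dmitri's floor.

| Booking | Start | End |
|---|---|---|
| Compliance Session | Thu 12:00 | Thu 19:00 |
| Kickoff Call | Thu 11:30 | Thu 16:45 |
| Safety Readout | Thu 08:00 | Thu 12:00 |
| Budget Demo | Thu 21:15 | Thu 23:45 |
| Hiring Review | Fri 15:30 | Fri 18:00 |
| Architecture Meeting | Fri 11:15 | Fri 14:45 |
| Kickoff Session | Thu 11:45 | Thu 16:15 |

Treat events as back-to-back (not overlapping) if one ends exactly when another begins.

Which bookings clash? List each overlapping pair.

Check each pair: they overlap iff neither finishes before the other starts.
Sorted by start: Safety Readout, Kickoff Call, Kickoff Session, Compliance Session, Budget Demo, Architecture Meeting, Hiring Review.
Kickoff Call starts before Safety Readout ends → Safety Readout and Kickoff Call overlap.
Kickoff Session starts before Safety Readout ends → Safety Readout and Kickoff Session overlap.
Compliance Session starts exactly when Safety Readout ends (back-to-back, no overlap), so Safety Readout has no further overlaps.
Kickoff Session starts before Kickoff Call ends → Kickoff Call and Kickoff Session overlap.
Compliance Session starts before Kickoff Call ends → Kickoff Call and Compliance Session overlap.
Budget Demo starts after Kickoff Call ends, so Kickoff Call has no further overlaps.
Compliance Session starts before Kickoff Session ends → Kickoff Session and Compliance Session overlap.
Budget Demo starts after Kickoff Session ends, so Kickoff Session has no further overlaps.
Budget Demo starts after Compliance Session ends, so Compliance Session has no further overlaps.
Architecture Meeting starts after Budget Demo ends, so Budget Demo has no further overlaps.
Hiring Review starts after Architecture Meeting ends.

Compliance Session & Kickoff Call, Compliance Session & Kickoff Session, Kickoff Call & Kickoff Session, Kickoff Call & Safety Readout, Kickoff Session & Safety Readout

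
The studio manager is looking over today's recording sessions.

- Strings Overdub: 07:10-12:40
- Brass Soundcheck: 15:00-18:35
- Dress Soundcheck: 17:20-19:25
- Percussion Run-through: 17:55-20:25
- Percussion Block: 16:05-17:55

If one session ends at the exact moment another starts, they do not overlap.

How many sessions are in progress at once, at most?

Sort all start/end points and keep a running count:
07:10 start Strings Overdub → 1
12:40 end Strings Overdub → 0
15:00 start Brass Soundcheck → 1
16:05 start Percussion Block → 2
17:20 start Dress Soundcheck → 3
17:55 end Percussion Block → 2
17:55 start Percussion Run-through → 3
18:35 end Brass Soundcheck → 2
19:25 end Dress Soundcheck → 1
20:25 end Percussion Run-through → 0
Peak is 3, at 17:20 (Brass Soundcheck, Dress Soundcheck, Percussion Block).

3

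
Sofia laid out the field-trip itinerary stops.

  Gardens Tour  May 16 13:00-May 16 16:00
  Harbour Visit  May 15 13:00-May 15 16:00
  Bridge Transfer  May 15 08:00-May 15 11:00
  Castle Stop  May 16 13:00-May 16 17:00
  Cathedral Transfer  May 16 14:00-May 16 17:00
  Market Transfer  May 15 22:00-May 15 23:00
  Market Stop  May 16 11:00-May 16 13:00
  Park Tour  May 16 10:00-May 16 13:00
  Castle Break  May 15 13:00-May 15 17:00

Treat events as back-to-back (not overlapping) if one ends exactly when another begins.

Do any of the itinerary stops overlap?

Yes

Check each pair: they overlap iff neither finishes before the other starts.
Sorted by start: Bridge Transfer, Harbour Visit, Castle Break, Market Transfer, Park Tour, Market Stop, Gardens Tour, Castle Stop, Cathedral Transfer.
Harbour Visit starts after Bridge Transfer ends — done with Bridge Transfer.
Castle Break starts before Harbour Visit ends → Harbour Visit and Castle Break overlap.
That's a conflict, so the schedule is not conflict-free.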